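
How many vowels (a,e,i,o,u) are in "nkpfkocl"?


Input: nkpfkocl
Checking each character:
  'n' at position 0: consonant
  'k' at position 1: consonant
  'p' at position 2: consonant
  'f' at position 3: consonant
  'k' at position 4: consonant
  'o' at position 5: vowel (running total: 1)
  'c' at position 6: consonant
  'l' at position 7: consonant
Total vowels: 1

1


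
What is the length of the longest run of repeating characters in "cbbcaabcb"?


Input: "cbbcaabcb"
Scanning for longest run:
  Position 1 ('b'): new char, reset run to 1
  Position 2 ('b'): continues run of 'b', length=2
  Position 3 ('c'): new char, reset run to 1
  Position 4 ('a'): new char, reset run to 1
  Position 5 ('a'): continues run of 'a', length=2
  Position 6 ('b'): new char, reset run to 1
  Position 7 ('c'): new char, reset run to 1
  Position 8 ('b'): new char, reset run to 1
Longest run: 'b' with length 2

2


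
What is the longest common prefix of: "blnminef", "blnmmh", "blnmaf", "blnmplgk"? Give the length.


Words: blnminef, blnmmh, blnmaf, blnmplgk
  Position 0: all 'b' => match
  Position 1: all 'l' => match
  Position 2: all 'n' => match
  Position 3: all 'm' => match
  Position 4: ('i', 'm', 'a', 'p') => mismatch, stop
LCP = "blnm" (length 4)

4


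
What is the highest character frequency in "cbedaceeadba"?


Input: cbedaceeadba
Character counts:
  'a': 3
  'b': 2
  'c': 2
  'd': 2
  'e': 3
Maximum frequency: 3

3


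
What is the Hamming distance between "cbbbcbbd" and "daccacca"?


Comparing "cbbbcbbd" and "daccacca" position by position:
  Position 0: 'c' vs 'd' => differ
  Position 1: 'b' vs 'a' => differ
  Position 2: 'b' vs 'c' => differ
  Position 3: 'b' vs 'c' => differ
  Position 4: 'c' vs 'a' => differ
  Position 5: 'b' vs 'c' => differ
  Position 6: 'b' vs 'c' => differ
  Position 7: 'd' vs 'a' => differ
Total differences (Hamming distance): 8

8


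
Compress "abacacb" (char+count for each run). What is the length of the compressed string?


Input: abacacb
Runs:
  'a' x 1 => "a1"
  'b' x 1 => "b1"
  'a' x 1 => "a1"
  'c' x 1 => "c1"
  'a' x 1 => "a1"
  'c' x 1 => "c1"
  'b' x 1 => "b1"
Compressed: "a1b1a1c1a1c1b1"
Compressed length: 14

14


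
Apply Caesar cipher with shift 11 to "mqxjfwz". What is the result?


Caesar cipher: shift "mqxjfwz" by 11
  'm' (pos 12) + 11 = pos 23 = 'x'
  'q' (pos 16) + 11 = pos 1 = 'b'
  'x' (pos 23) + 11 = pos 8 = 'i'
  'j' (pos 9) + 11 = pos 20 = 'u'
  'f' (pos 5) + 11 = pos 16 = 'q'
  'w' (pos 22) + 11 = pos 7 = 'h'
  'z' (pos 25) + 11 = pos 10 = 'k'
Result: xbiuqhk

xbiuqhk


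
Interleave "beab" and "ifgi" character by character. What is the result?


Interleaving "beab" and "ifgi":
  Position 0: 'b' from first, 'i' from second => "bi"
  Position 1: 'e' from first, 'f' from second => "ef"
  Position 2: 'a' from first, 'g' from second => "ag"
  Position 3: 'b' from first, 'i' from second => "bi"
Result: biefagbi

biefagbi


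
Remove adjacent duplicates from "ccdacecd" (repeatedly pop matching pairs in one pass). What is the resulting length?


Input: ccdacecd
Stack-based adjacent duplicate removal:
  Read 'c': push. Stack: c
  Read 'c': matches stack top 'c' => pop. Stack: (empty)
  Read 'd': push. Stack: d
  Read 'a': push. Stack: da
  Read 'c': push. Stack: dac
  Read 'e': push. Stack: dace
  Read 'c': push. Stack: dacec
  Read 'd': push. Stack: dacecd
Final stack: "dacecd" (length 6)

6


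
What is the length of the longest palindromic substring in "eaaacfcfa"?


Input: "eaaacfcfa"
Checking substrings for palindromes:
  [1:4] "aaa" (len 3) => palindrome
  [4:7] "cfc" (len 3) => palindrome
  [5:8] "fcf" (len 3) => palindrome
  [1:3] "aa" (len 2) => palindrome
  [2:4] "aa" (len 2) => palindrome
Longest palindromic substring: "aaa" with length 3

3


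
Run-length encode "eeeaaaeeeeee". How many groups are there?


Input: eeeaaaeeeeee
Scanning for consecutive runs:
  Group 1: 'e' x 3 (positions 0-2)
  Group 2: 'a' x 3 (positions 3-5)
  Group 3: 'e' x 6 (positions 6-11)
Total groups: 3

3


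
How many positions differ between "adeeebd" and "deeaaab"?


Comparing "adeeebd" and "deeaaab" position by position:
  Position 0: 'a' vs 'd' => DIFFER
  Position 1: 'd' vs 'e' => DIFFER
  Position 2: 'e' vs 'e' => same
  Position 3: 'e' vs 'a' => DIFFER
  Position 4: 'e' vs 'a' => DIFFER
  Position 5: 'b' vs 'a' => DIFFER
  Position 6: 'd' vs 'b' => DIFFER
Positions that differ: 6

6


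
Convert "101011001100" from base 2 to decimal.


Input: "101011001100" in base 2
Positional expansion:
  Digit '1' (value 1) x 2^11 = 2048
  Digit '0' (value 0) x 2^10 = 0
  Digit '1' (value 1) x 2^9 = 512
  Digit '0' (value 0) x 2^8 = 0
  Digit '1' (value 1) x 2^7 = 128
  Digit '1' (value 1) x 2^6 = 64
  Digit '0' (value 0) x 2^5 = 0
  Digit '0' (value 0) x 2^4 = 0
  Digit '1' (value 1) x 2^3 = 8
  Digit '1' (value 1) x 2^2 = 4
  Digit '0' (value 0) x 2^1 = 0
  Digit '0' (value 0) x 2^0 = 0
Sum = 2764

2764


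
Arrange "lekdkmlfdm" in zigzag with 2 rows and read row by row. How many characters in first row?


Zigzag "lekdkmlfdm" into 2 rows:
Placing characters:
  'l' => row 0
  'e' => row 1
  'k' => row 0
  'd' => row 1
  'k' => row 0
  'm' => row 1
  'l' => row 0
  'f' => row 1
  'd' => row 0
  'm' => row 1
Rows:
  Row 0: "lkkld"
  Row 1: "edmfm"
First row length: 5

5


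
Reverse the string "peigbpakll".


Input: peigbpakll
Reading characters right to left:
  Position 9: 'l'
  Position 8: 'l'
  Position 7: 'k'
  Position 6: 'a'
  Position 5: 'p'
  Position 4: 'b'
  Position 3: 'g'
  Position 2: 'i'
  Position 1: 'e'
  Position 0: 'p'
Reversed: llkapbgiep

llkapbgiep


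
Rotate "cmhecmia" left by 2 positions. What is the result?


Input: "cmhecmia", rotate left by 2
First 2 characters: "cm"
Remaining characters: "hecmia"
Concatenate remaining + first: "hecmia" + "cm" = "hecmiacm"

hecmiacm


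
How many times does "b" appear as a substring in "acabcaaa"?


Searching for "b" in "acabcaaa"
Scanning each position:
  Position 0: "a" => no
  Position 1: "c" => no
  Position 2: "a" => no
  Position 3: "b" => MATCH
  Position 4: "c" => no
  Position 5: "a" => no
  Position 6: "a" => no
  Position 7: "a" => no
Total occurrences: 1

1


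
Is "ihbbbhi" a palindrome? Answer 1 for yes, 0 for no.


Input: ihbbbhi
Reversed: ihbbbhi
  Compare pos 0 ('i') with pos 6 ('i'): match
  Compare pos 1 ('h') with pos 5 ('h'): match
  Compare pos 2 ('b') with pos 4 ('b'): match
Result: palindrome

1


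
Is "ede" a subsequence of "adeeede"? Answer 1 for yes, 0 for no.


Check if "ede" is a subsequence of "adeeede"
Greedy scan:
  Position 0 ('a'): no match needed
  Position 1 ('d'): no match needed
  Position 2 ('e'): matches sub[0] = 'e'
  Position 3 ('e'): no match needed
  Position 4 ('e'): no match needed
  Position 5 ('d'): matches sub[1] = 'd'
  Position 6 ('e'): matches sub[2] = 'e'
All 3 characters matched => is a subsequence

1


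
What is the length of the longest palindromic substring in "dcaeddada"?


Input: "dcaeddada"
Checking substrings for palindromes:
  [5:8] "dad" (len 3) => palindrome
  [6:9] "ada" (len 3) => palindrome
  [4:6] "dd" (len 2) => palindrome
Longest palindromic substring: "dad" with length 3

3


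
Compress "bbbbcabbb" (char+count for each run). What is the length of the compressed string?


Input: bbbbcabbb
Runs:
  'b' x 4 => "b4"
  'c' x 1 => "c1"
  'a' x 1 => "a1"
  'b' x 3 => "b3"
Compressed: "b4c1a1b3"
Compressed length: 8

8


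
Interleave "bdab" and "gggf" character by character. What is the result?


Interleaving "bdab" and "gggf":
  Position 0: 'b' from first, 'g' from second => "bg"
  Position 1: 'd' from first, 'g' from second => "dg"
  Position 2: 'a' from first, 'g' from second => "ag"
  Position 3: 'b' from first, 'f' from second => "bf"
Result: bgdgagbf

bgdgagbf


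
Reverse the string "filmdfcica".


Input: filmdfcica
Reading characters right to left:
  Position 9: 'a'
  Position 8: 'c'
  Position 7: 'i'
  Position 6: 'c'
  Position 5: 'f'
  Position 4: 'd'
  Position 3: 'm'
  Position 2: 'l'
  Position 1: 'i'
  Position 0: 'f'
Reversed: acicfdmlif

acicfdmlif


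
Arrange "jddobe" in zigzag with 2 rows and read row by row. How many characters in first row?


Zigzag "jddobe" into 2 rows:
Placing characters:
  'j' => row 0
  'd' => row 1
  'd' => row 0
  'o' => row 1
  'b' => row 0
  'e' => row 1
Rows:
  Row 0: "jdb"
  Row 1: "doe"
First row length: 3

3


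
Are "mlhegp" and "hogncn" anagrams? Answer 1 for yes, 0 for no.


Strings: "mlhegp", "hogncn"
Sorted first:  eghlmp
Sorted second: cghnno
Differ at position 0: 'e' vs 'c' => not anagrams

0


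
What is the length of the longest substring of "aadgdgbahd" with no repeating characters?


Input: "aadgdgbahd"
Sliding window (track last position of each char):
  Position 0 ('a'): window [0,0] length 1 -- new best
  Position 1 ('a'): repeat (last at 0), move window start to 1
  Position 1 ('a'): window [1,1] length 1
  Position 2 ('d'): window [1,2] length 2 -- new best
  Position 3 ('g'): window [1,3] length 3 -- new best
  Position 4 ('d'): repeat (last at 2), move window start to 3
  Position 4 ('d'): window [3,4] length 2
  Position 5 ('g'): repeat (last at 3), move window start to 4
  Position 5 ('g'): window [4,5] length 2
  Position 6 ('b'): window [4,6] length 3
  Position 7 ('a'): window [4,7] length 4 -- new best
  Position 8 ('h'): window [4,8] length 5 -- new best
  Position 9 ('d'): repeat (last at 4), move window start to 5
  Position 9 ('d'): window [5,9] length 5
Longest substring with no repeats: "dgbah" with length 5

5


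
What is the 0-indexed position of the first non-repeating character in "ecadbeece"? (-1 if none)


Input: ecadbeece
Character frequencies:
  'a': 1
  'b': 1
  'c': 2
  'd': 1
  'e': 4
Scanning left to right for freq == 1:
  Position 0 ('e'): freq=4, skip
  Position 1 ('c'): freq=2, skip
  Position 2 ('a'): unique! => answer = 2

2


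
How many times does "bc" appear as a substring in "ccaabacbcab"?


Searching for "bc" in "ccaabacbcab"
Scanning each position:
  Position 0: "cc" => no
  Position 1: "ca" => no
  Position 2: "aa" => no
  Position 3: "ab" => no
  Position 4: "ba" => no
  Position 5: "ac" => no
  Position 6: "cb" => no
  Position 7: "bc" => MATCH
  Position 8: "ca" => no
  Position 9: "ab" => no
Total occurrences: 1

1


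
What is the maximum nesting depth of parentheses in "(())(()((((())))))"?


Input: "(())(()((((())))))"
Tracking depth:
  Position 0 '(': depth becomes 1
  Position 1 '(': depth becomes 2
  Position 2 ')': depth becomes 1
  Position 3 ')': depth becomes 0
  Position 4 '(': depth becomes 1
  Position 5 '(': depth becomes 2
  Position 6 ')': depth becomes 1
  Position 7 '(': depth becomes 2
  Position 8 '(': depth becomes 3
  Position 9 '(': depth becomes 4
  Position 10 '(': depth becomes 5
  Position 11 '(': depth becomes 6
  Position 12 ')': depth becomes 5
  Position 13 ')': depth becomes 4
  Position 14 ')': depth becomes 3
  Position 15 ')': depth becomes 2
  Position 16 ')': depth becomes 1
  Position 17 ')': depth becomes 0
Maximum depth reached: 6

6


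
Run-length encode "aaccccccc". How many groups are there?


Input: aaccccccc
Scanning for consecutive runs:
  Group 1: 'a' x 2 (positions 0-1)
  Group 2: 'c' x 7 (positions 2-8)
Total groups: 2

2


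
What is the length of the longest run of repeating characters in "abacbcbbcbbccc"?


Input: "abacbcbbcbbccc"
Scanning for longest run:
  Position 1 ('b'): new char, reset run to 1
  Position 2 ('a'): new char, reset run to 1
  Position 3 ('c'): new char, reset run to 1
  Position 4 ('b'): new char, reset run to 1
  Position 5 ('c'): new char, reset run to 1
  Position 6 ('b'): new char, reset run to 1
  Position 7 ('b'): continues run of 'b', length=2
  Position 8 ('c'): new char, reset run to 1
  Position 9 ('b'): new char, reset run to 1
  Position 10 ('b'): continues run of 'b', length=2
  Position 11 ('c'): new char, reset run to 1
  Position 12 ('c'): continues run of 'c', length=2
  Position 13 ('c'): continues run of 'c', length=3
Longest run: 'c' with length 3

3


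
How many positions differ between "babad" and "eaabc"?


Comparing "babad" and "eaabc" position by position:
  Position 0: 'b' vs 'e' => DIFFER
  Position 1: 'a' vs 'a' => same
  Position 2: 'b' vs 'a' => DIFFER
  Position 3: 'a' vs 'b' => DIFFER
  Position 4: 'd' vs 'c' => DIFFER
Positions that differ: 4

4


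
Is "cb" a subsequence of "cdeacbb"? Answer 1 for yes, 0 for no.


Check if "cb" is a subsequence of "cdeacbb"
Greedy scan:
  Position 0 ('c'): matches sub[0] = 'c'
  Position 1 ('d'): no match needed
  Position 2 ('e'): no match needed
  Position 3 ('a'): no match needed
  Position 4 ('c'): no match needed
  Position 5 ('b'): matches sub[1] = 'b'
  Position 6 ('b'): no match needed
All 2 characters matched => is a subsequence

1


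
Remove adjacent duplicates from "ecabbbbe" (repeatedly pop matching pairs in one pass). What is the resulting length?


Input: ecabbbbe
Stack-based adjacent duplicate removal:
  Read 'e': push. Stack: e
  Read 'c': push. Stack: ec
  Read 'a': push. Stack: eca
  Read 'b': push. Stack: ecab
  Read 'b': matches stack top 'b' => pop. Stack: eca
  Read 'b': push. Stack: ecab
  Read 'b': matches stack top 'b' => pop. Stack: eca
  Read 'e': push. Stack: ecae
Final stack: "ecae" (length 4)

4


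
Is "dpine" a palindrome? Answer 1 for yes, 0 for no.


Input: dpine
Reversed: enipd
  Compare pos 0 ('d') with pos 4 ('e'): MISMATCH
  Compare pos 1 ('p') with pos 3 ('n'): MISMATCH
Result: not a palindrome

0


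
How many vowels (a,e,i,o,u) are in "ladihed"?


Input: ladihed
Checking each character:
  'l' at position 0: consonant
  'a' at position 1: vowel (running total: 1)
  'd' at position 2: consonant
  'i' at position 3: vowel (running total: 2)
  'h' at position 4: consonant
  'e' at position 5: vowel (running total: 3)
  'd' at position 6: consonant
Total vowels: 3

3


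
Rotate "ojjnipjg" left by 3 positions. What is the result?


Input: "ojjnipjg", rotate left by 3
First 3 characters: "ojj"
Remaining characters: "nipjg"
Concatenate remaining + first: "nipjg" + "ojj" = "nipjgojj"

nipjgojj


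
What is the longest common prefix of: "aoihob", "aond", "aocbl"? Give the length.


Words: aoihob, aond, aocbl
  Position 0: all 'a' => match
  Position 1: all 'o' => match
  Position 2: ('i', 'n', 'c') => mismatch, stop
LCP = "ao" (length 2)

2


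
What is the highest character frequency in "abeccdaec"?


Input: abeccdaec
Character counts:
  'a': 2
  'b': 1
  'c': 3
  'd': 1
  'e': 2
Maximum frequency: 3

3


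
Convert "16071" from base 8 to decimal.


Input: "16071" in base 8
Positional expansion:
  Digit '1' (value 1) x 8^4 = 4096
  Digit '6' (value 6) x 8^3 = 3072
  Digit '0' (value 0) x 8^2 = 0
  Digit '7' (value 7) x 8^1 = 56
  Digit '1' (value 1) x 8^0 = 1
Sum = 7225

7225


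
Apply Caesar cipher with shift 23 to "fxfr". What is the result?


Caesar cipher: shift "fxfr" by 23
  'f' (pos 5) + 23 = pos 2 = 'c'
  'x' (pos 23) + 23 = pos 20 = 'u'
  'f' (pos 5) + 23 = pos 2 = 'c'
  'r' (pos 17) + 23 = pos 14 = 'o'
Result: cuco

cuco


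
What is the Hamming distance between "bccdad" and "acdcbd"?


Comparing "bccdad" and "acdcbd" position by position:
  Position 0: 'b' vs 'a' => differ
  Position 1: 'c' vs 'c' => same
  Position 2: 'c' vs 'd' => differ
  Position 3: 'd' vs 'c' => differ
  Position 4: 'a' vs 'b' => differ
  Position 5: 'd' vs 'd' => same
Total differences (Hamming distance): 4

4


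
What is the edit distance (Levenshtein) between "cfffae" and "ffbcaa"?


Computing edit distance: "cfffae" -> "ffbcaa"
DP table:
           f    f    b    c    a    a
      0    1    2    3    4    5    6
  c   1    1    2    3    3    4    5
  f   2    1    1    2    3    4    5
  f   3    2    1    2    3    4    5
  f   4    3    2    2    3    4    5
  a   5    4    3    3    3    3    4
  e   6    5    4    4    4    4    4
Edit distance = dp[6][6] = 4

4


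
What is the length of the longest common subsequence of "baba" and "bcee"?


LCS of "baba" and "bcee"
DP table:
           b    c    e    e
      0    0    0    0    0
  b   0    1    1    1    1
  a   0    1    1    1    1
  b   0    1    1    1    1
  a   0    1    1    1    1
LCS length = dp[4][4] = 1

1


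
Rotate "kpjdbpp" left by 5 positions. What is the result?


Input: "kpjdbpp", rotate left by 5
First 5 characters: "kpjdb"
Remaining characters: "pp"
Concatenate remaining + first: "pp" + "kpjdb" = "ppkpjdb"

ppkpjdb


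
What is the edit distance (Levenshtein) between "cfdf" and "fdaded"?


Computing edit distance: "cfdf" -> "fdaded"
DP table:
           f    d    a    d    e    d
      0    1    2    3    4    5    6
  c   1    1    2    3    4    5    6
  f   2    1    2    3    4    5    6
  d   3    2    1    2    3    4    5
  f   4    3    2    2    3    4    5
Edit distance = dp[4][6] = 5

5


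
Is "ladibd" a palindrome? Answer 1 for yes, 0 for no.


Input: ladibd
Reversed: dbidal
  Compare pos 0 ('l') with pos 5 ('d'): MISMATCH
  Compare pos 1 ('a') with pos 4 ('b'): MISMATCH
  Compare pos 2 ('d') with pos 3 ('i'): MISMATCH
Result: not a palindrome

0


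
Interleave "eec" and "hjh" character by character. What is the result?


Interleaving "eec" and "hjh":
  Position 0: 'e' from first, 'h' from second => "eh"
  Position 1: 'e' from first, 'j' from second => "ej"
  Position 2: 'c' from first, 'h' from second => "ch"
Result: ehejch

ehejch


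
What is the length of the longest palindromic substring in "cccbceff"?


Input: "cccbceff"
Checking substrings for palindromes:
  [0:3] "ccc" (len 3) => palindrome
  [2:5] "cbc" (len 3) => palindrome
  [0:2] "cc" (len 2) => palindrome
  [1:3] "cc" (len 2) => palindrome
  [6:8] "ff" (len 2) => palindrome
Longest palindromic substring: "ccc" with length 3

3


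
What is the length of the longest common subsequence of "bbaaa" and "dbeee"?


LCS of "bbaaa" and "dbeee"
DP table:
           d    b    e    e    e
      0    0    0    0    0    0
  b   0    0    1    1    1    1
  b   0    0    1    1    1    1
  a   0    0    1    1    1    1
  a   0    0    1    1    1    1
  a   0    0    1    1    1    1
LCS length = dp[5][5] = 1

1


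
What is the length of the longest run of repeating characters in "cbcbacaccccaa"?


Input: "cbcbacaccccaa"
Scanning for longest run:
  Position 1 ('b'): new char, reset run to 1
  Position 2 ('c'): new char, reset run to 1
  Position 3 ('b'): new char, reset run to 1
  Position 4 ('a'): new char, reset run to 1
  Position 5 ('c'): new char, reset run to 1
  Position 6 ('a'): new char, reset run to 1
  Position 7 ('c'): new char, reset run to 1
  Position 8 ('c'): continues run of 'c', length=2
  Position 9 ('c'): continues run of 'c', length=3
  Position 10 ('c'): continues run of 'c', length=4
  Position 11 ('a'): new char, reset run to 1
  Position 12 ('a'): continues run of 'a', length=2
Longest run: 'c' with length 4

4


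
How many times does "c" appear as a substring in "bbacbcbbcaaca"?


Searching for "c" in "bbacbcbbcaaca"
Scanning each position:
  Position 0: "b" => no
  Position 1: "b" => no
  Position 2: "a" => no
  Position 3: "c" => MATCH
  Position 4: "b" => no
  Position 5: "c" => MATCH
  Position 6: "b" => no
  Position 7: "b" => no
  Position 8: "c" => MATCH
  Position 9: "a" => no
  Position 10: "a" => no
  Position 11: "c" => MATCH
  Position 12: "a" => no
Total occurrences: 4

4


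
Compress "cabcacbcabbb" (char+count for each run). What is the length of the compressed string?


Input: cabcacbcabbb
Runs:
  'c' x 1 => "c1"
  'a' x 1 => "a1"
  'b' x 1 => "b1"
  'c' x 1 => "c1"
  'a' x 1 => "a1"
  'c' x 1 => "c1"
  'b' x 1 => "b1"
  'c' x 1 => "c1"
  'a' x 1 => "a1"
  'b' x 3 => "b3"
Compressed: "c1a1b1c1a1c1b1c1a1b3"
Compressed length: 20

20


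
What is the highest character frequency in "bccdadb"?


Input: bccdadb
Character counts:
  'a': 1
  'b': 2
  'c': 2
  'd': 2
Maximum frequency: 2

2


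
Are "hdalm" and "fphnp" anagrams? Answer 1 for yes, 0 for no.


Strings: "hdalm", "fphnp"
Sorted first:  adhlm
Sorted second: fhnpp
Differ at position 0: 'a' vs 'f' => not anagrams

0


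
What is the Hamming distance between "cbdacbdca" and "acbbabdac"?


Comparing "cbdacbdca" and "acbbabdac" position by position:
  Position 0: 'c' vs 'a' => differ
  Position 1: 'b' vs 'c' => differ
  Position 2: 'd' vs 'b' => differ
  Position 3: 'a' vs 'b' => differ
  Position 4: 'c' vs 'a' => differ
  Position 5: 'b' vs 'b' => same
  Position 6: 'd' vs 'd' => same
  Position 7: 'c' vs 'a' => differ
  Position 8: 'a' vs 'c' => differ
Total differences (Hamming distance): 7

7


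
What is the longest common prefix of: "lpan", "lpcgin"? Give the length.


Words: lpan, lpcgin
  Position 0: all 'l' => match
  Position 1: all 'p' => match
  Position 2: ('a', 'c') => mismatch, stop
LCP = "lp" (length 2)

2


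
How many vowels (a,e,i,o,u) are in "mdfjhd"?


Input: mdfjhd
Checking each character:
  'm' at position 0: consonant
  'd' at position 1: consonant
  'f' at position 2: consonant
  'j' at position 3: consonant
  'h' at position 4: consonant
  'd' at position 5: consonant
Total vowels: 0

0


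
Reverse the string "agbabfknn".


Input: agbabfknn
Reading characters right to left:
  Position 8: 'n'
  Position 7: 'n'
  Position 6: 'k'
  Position 5: 'f'
  Position 4: 'b'
  Position 3: 'a'
  Position 2: 'b'
  Position 1: 'g'
  Position 0: 'a'
Reversed: nnkfbabga

nnkfbabga


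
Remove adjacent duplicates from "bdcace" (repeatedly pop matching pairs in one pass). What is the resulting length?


Input: bdcace
Stack-based adjacent duplicate removal:
  Read 'b': push. Stack: b
  Read 'd': push. Stack: bd
  Read 'c': push. Stack: bdc
  Read 'a': push. Stack: bdca
  Read 'c': push. Stack: bdcac
  Read 'e': push. Stack: bdcace
Final stack: "bdcace" (length 6)

6


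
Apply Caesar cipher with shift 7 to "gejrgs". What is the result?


Caesar cipher: shift "gejrgs" by 7
  'g' (pos 6) + 7 = pos 13 = 'n'
  'e' (pos 4) + 7 = pos 11 = 'l'
  'j' (pos 9) + 7 = pos 16 = 'q'
  'r' (pos 17) + 7 = pos 24 = 'y'
  'g' (pos 6) + 7 = pos 13 = 'n'
  's' (pos 18) + 7 = pos 25 = 'z'
Result: nlqynz

nlqynz


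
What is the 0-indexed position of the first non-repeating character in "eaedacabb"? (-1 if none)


Input: eaedacabb
Character frequencies:
  'a': 3
  'b': 2
  'c': 1
  'd': 1
  'e': 2
Scanning left to right for freq == 1:
  Position 0 ('e'): freq=2, skip
  Position 1 ('a'): freq=3, skip
  Position 2 ('e'): freq=2, skip
  Position 3 ('d'): unique! => answer = 3

3


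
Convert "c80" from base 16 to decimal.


Input: "c80" in base 16
Positional expansion:
  Digit 'c' (value 12) x 16^2 = 3072
  Digit '8' (value 8) x 16^1 = 128
  Digit '0' (value 0) x 16^0 = 0
Sum = 3200

3200


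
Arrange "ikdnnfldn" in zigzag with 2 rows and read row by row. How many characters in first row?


Zigzag "ikdnnfldn" into 2 rows:
Placing characters:
  'i' => row 0
  'k' => row 1
  'd' => row 0
  'n' => row 1
  'n' => row 0
  'f' => row 1
  'l' => row 0
  'd' => row 1
  'n' => row 0
Rows:
  Row 0: "idnln"
  Row 1: "knfd"
First row length: 5

5


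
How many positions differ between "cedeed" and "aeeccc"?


Comparing "cedeed" and "aeeccc" position by position:
  Position 0: 'c' vs 'a' => DIFFER
  Position 1: 'e' vs 'e' => same
  Position 2: 'd' vs 'e' => DIFFER
  Position 3: 'e' vs 'c' => DIFFER
  Position 4: 'e' vs 'c' => DIFFER
  Position 5: 'd' vs 'c' => DIFFER
Positions that differ: 5

5


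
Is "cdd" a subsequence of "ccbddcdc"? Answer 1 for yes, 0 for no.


Check if "cdd" is a subsequence of "ccbddcdc"
Greedy scan:
  Position 0 ('c'): matches sub[0] = 'c'
  Position 1 ('c'): no match needed
  Position 2 ('b'): no match needed
  Position 3 ('d'): matches sub[1] = 'd'
  Position 4 ('d'): matches sub[2] = 'd'
  Position 5 ('c'): no match needed
  Position 6 ('d'): no match needed
  Position 7 ('c'): no match needed
All 3 characters matched => is a subsequence

1


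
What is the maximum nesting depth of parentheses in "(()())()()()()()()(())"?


Input: "(()())()()()()()()(())"
Tracking depth:
  Position 0 '(': depth becomes 1
  Position 1 '(': depth becomes 2
  Position 2 ')': depth becomes 1
  Position 3 '(': depth becomes 2
  Position 4 ')': depth becomes 1
  Position 5 ')': depth becomes 0
  Position 6 '(': depth becomes 1
  Position 7 ')': depth becomes 0
  Position 8 '(': depth becomes 1
  Position 9 ')': depth becomes 0
  Position 10 '(': depth becomes 1
  Position 11 ')': depth becomes 0
  Position 12 '(': depth becomes 1
  Position 13 ')': depth becomes 0
  Position 14 '(': depth becomes 1
  Position 15 ')': depth becomes 0
  Position 16 '(': depth becomes 1
  Position 17 ')': depth becomes 0
  Position 18 '(': depth becomes 1
  Position 19 '(': depth becomes 2
  Position 20 ')': depth becomes 1
  Position 21 ')': depth becomes 0
Maximum depth reached: 2

2


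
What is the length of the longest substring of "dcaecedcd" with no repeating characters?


Input: "dcaecedcd"
Sliding window (track last position of each char):
  Position 0 ('d'): window [0,0] length 1 -- new best
  Position 1 ('c'): window [0,1] length 2 -- new best
  Position 2 ('a'): window [0,2] length 3 -- new best
  Position 3 ('e'): window [0,3] length 4 -- new best
  Position 4 ('c'): repeat (last at 1), move window start to 2
  Position 4 ('c'): window [2,4] length 3
  Position 5 ('e'): repeat (last at 3), move window start to 4
  Position 5 ('e'): window [4,5] length 2
  Position 6 ('d'): window [4,6] length 3
  Position 7 ('c'): repeat (last at 4), move window start to 5
  Position 7 ('c'): window [5,7] length 3
  Position 8 ('d'): repeat (last at 6), move window start to 7
  Position 8 ('d'): window [7,8] length 2
Longest substring with no repeats: "dcae" with length 4

4


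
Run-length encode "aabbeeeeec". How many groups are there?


Input: aabbeeeeec
Scanning for consecutive runs:
  Group 1: 'a' x 2 (positions 0-1)
  Group 2: 'b' x 2 (positions 2-3)
  Group 3: 'e' x 5 (positions 4-8)
  Group 4: 'c' x 1 (positions 9-9)
Total groups: 4

4


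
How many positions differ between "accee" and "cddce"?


Comparing "accee" and "cddce" position by position:
  Position 0: 'a' vs 'c' => DIFFER
  Position 1: 'c' vs 'd' => DIFFER
  Position 2: 'c' vs 'd' => DIFFER
  Position 3: 'e' vs 'c' => DIFFER
  Position 4: 'e' vs 'e' => same
Positions that differ: 4

4


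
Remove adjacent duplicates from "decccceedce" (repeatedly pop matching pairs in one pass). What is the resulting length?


Input: decccceedce
Stack-based adjacent duplicate removal:
  Read 'd': push. Stack: d
  Read 'e': push. Stack: de
  Read 'c': push. Stack: dec
  Read 'c': matches stack top 'c' => pop. Stack: de
  Read 'c': push. Stack: dec
  Read 'c': matches stack top 'c' => pop. Stack: de
  Read 'e': matches stack top 'e' => pop. Stack: d
  Read 'e': push. Stack: de
  Read 'd': push. Stack: ded
  Read 'c': push. Stack: dedc
  Read 'e': push. Stack: dedce
Final stack: "dedce" (length 5)

5


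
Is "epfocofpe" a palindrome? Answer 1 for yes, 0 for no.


Input: epfocofpe
Reversed: epfocofpe
  Compare pos 0 ('e') with pos 8 ('e'): match
  Compare pos 1 ('p') with pos 7 ('p'): match
  Compare pos 2 ('f') with pos 6 ('f'): match
  Compare pos 3 ('o') with pos 5 ('o'): match
Result: palindrome

1


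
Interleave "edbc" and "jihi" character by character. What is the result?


Interleaving "edbc" and "jihi":
  Position 0: 'e' from first, 'j' from second => "ej"
  Position 1: 'd' from first, 'i' from second => "di"
  Position 2: 'b' from first, 'h' from second => "bh"
  Position 3: 'c' from first, 'i' from second => "ci"
Result: ejdibhci

ejdibhci


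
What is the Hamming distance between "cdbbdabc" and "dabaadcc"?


Comparing "cdbbdabc" and "dabaadcc" position by position:
  Position 0: 'c' vs 'd' => differ
  Position 1: 'd' vs 'a' => differ
  Position 2: 'b' vs 'b' => same
  Position 3: 'b' vs 'a' => differ
  Position 4: 'd' vs 'a' => differ
  Position 5: 'a' vs 'd' => differ
  Position 6: 'b' vs 'c' => differ
  Position 7: 'c' vs 'c' => same
Total differences (Hamming distance): 6

6


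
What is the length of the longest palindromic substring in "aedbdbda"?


Input: "aedbdbda"
Checking substrings for palindromes:
  [2:7] "dbdbd" (len 5) => palindrome
  [2:5] "dbd" (len 3) => palindrome
  [3:6] "bdb" (len 3) => palindrome
  [4:7] "dbd" (len 3) => palindrome
Longest palindromic substring: "dbdbd" with length 5

5


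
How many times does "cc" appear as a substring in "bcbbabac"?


Searching for "cc" in "bcbbabac"
Scanning each position:
  Position 0: "bc" => no
  Position 1: "cb" => no
  Position 2: "bb" => no
  Position 3: "ba" => no
  Position 4: "ab" => no
  Position 5: "ba" => no
  Position 6: "ac" => no
Total occurrences: 0

0


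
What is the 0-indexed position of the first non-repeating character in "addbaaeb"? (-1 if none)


Input: addbaaeb
Character frequencies:
  'a': 3
  'b': 2
  'd': 2
  'e': 1
Scanning left to right for freq == 1:
  Position 0 ('a'): freq=3, skip
  Position 1 ('d'): freq=2, skip
  Position 2 ('d'): freq=2, skip
  Position 3 ('b'): freq=2, skip
  Position 4 ('a'): freq=3, skip
  Position 5 ('a'): freq=3, skip
  Position 6 ('e'): unique! => answer = 6

6


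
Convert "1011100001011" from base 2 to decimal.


Input: "1011100001011" in base 2
Positional expansion:
  Digit '1' (value 1) x 2^12 = 4096
  Digit '0' (value 0) x 2^11 = 0
  Digit '1' (value 1) x 2^10 = 1024
  Digit '1' (value 1) x 2^9 = 512
  Digit '1' (value 1) x 2^8 = 256
  Digit '0' (value 0) x 2^7 = 0
  Digit '0' (value 0) x 2^6 = 0
  Digit '0' (value 0) x 2^5 = 0
  Digit '0' (value 0) x 2^4 = 0
  Digit '1' (value 1) x 2^3 = 8
  Digit '0' (value 0) x 2^2 = 0
  Digit '1' (value 1) x 2^1 = 2
  Digit '1' (value 1) x 2^0 = 1
Sum = 5899

5899


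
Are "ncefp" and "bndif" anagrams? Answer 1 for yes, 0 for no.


Strings: "ncefp", "bndif"
Sorted first:  cefnp
Sorted second: bdfin
Differ at position 0: 'c' vs 'b' => not anagrams

0


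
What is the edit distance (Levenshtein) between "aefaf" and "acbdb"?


Computing edit distance: "aefaf" -> "acbdb"
DP table:
           a    c    b    d    b
      0    1    2    3    4    5
  a   1    0    1    2    3    4
  e   2    1    1    2    3    4
  f   3    2    2    2    3    4
  a   4    3    3    3    3    4
  f   5    4    4    4    4    4
Edit distance = dp[5][5] = 4

4


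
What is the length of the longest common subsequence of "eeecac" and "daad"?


LCS of "eeecac" and "daad"
DP table:
           d    a    a    d
      0    0    0    0    0
  e   0    0    0    0    0
  e   0    0    0    0    0
  e   0    0    0    0    0
  c   0    0    0    0    0
  a   0    0    1    1    1
  c   0    0    1    1    1
LCS length = dp[6][4] = 1

1


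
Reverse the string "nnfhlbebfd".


Input: nnfhlbebfd
Reading characters right to left:
  Position 9: 'd'
  Position 8: 'f'
  Position 7: 'b'
  Position 6: 'e'
  Position 5: 'b'
  Position 4: 'l'
  Position 3: 'h'
  Position 2: 'f'
  Position 1: 'n'
  Position 0: 'n'
Reversed: dfbeblhfnn

dfbeblhfnn


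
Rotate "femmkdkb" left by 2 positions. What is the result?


Input: "femmkdkb", rotate left by 2
First 2 characters: "fe"
Remaining characters: "mmkdkb"
Concatenate remaining + first: "mmkdkb" + "fe" = "mmkdkbfe"

mmkdkbfe


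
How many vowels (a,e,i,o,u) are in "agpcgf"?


Input: agpcgf
Checking each character:
  'a' at position 0: vowel (running total: 1)
  'g' at position 1: consonant
  'p' at position 2: consonant
  'c' at position 3: consonant
  'g' at position 4: consonant
  'f' at position 5: consonant
Total vowels: 1

1


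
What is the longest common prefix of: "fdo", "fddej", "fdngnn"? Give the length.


Words: fdo, fddej, fdngnn
  Position 0: all 'f' => match
  Position 1: all 'd' => match
  Position 2: ('o', 'd', 'n') => mismatch, stop
LCP = "fd" (length 2)

2


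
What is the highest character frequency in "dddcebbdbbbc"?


Input: dddcebbdbbbc
Character counts:
  'b': 5
  'c': 2
  'd': 4
  'e': 1
Maximum frequency: 5

5


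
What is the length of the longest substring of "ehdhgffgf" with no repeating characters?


Input: "ehdhgffgf"
Sliding window (track last position of each char):
  Position 0 ('e'): window [0,0] length 1 -- new best
  Position 1 ('h'): window [0,1] length 2 -- new best
  Position 2 ('d'): window [0,2] length 3 -- new best
  Position 3 ('h'): repeat (last at 1), move window start to 2
  Position 3 ('h'): window [2,3] length 2
  Position 4 ('g'): window [2,4] length 3
  Position 5 ('f'): window [2,5] length 4 -- new best
  Position 6 ('f'): repeat (last at 5), move window start to 6
  Position 6 ('f'): window [6,6] length 1
  Position 7 ('g'): window [6,7] length 2
  Position 8 ('f'): repeat (last at 6), move window start to 7
  Position 8 ('f'): window [7,8] length 2
Longest substring with no repeats: "dhgf" with length 4

4


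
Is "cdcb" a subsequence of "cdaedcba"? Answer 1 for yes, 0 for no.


Check if "cdcb" is a subsequence of "cdaedcba"
Greedy scan:
  Position 0 ('c'): matches sub[0] = 'c'
  Position 1 ('d'): matches sub[1] = 'd'
  Position 2 ('a'): no match needed
  Position 3 ('e'): no match needed
  Position 4 ('d'): no match needed
  Position 5 ('c'): matches sub[2] = 'c'
  Position 6 ('b'): matches sub[3] = 'b'
  Position 7 ('a'): no match needed
All 4 characters matched => is a subsequence

1


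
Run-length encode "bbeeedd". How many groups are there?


Input: bbeeedd
Scanning for consecutive runs:
  Group 1: 'b' x 2 (positions 0-1)
  Group 2: 'e' x 3 (positions 2-4)
  Group 3: 'd' x 2 (positions 5-6)
Total groups: 3

3


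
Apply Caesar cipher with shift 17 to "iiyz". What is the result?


Caesar cipher: shift "iiyz" by 17
  'i' (pos 8) + 17 = pos 25 = 'z'
  'i' (pos 8) + 17 = pos 25 = 'z'
  'y' (pos 24) + 17 = pos 15 = 'p'
  'z' (pos 25) + 17 = pos 16 = 'q'
Result: zzpq

zzpq


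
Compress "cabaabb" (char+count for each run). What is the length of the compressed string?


Input: cabaabb
Runs:
  'c' x 1 => "c1"
  'a' x 1 => "a1"
  'b' x 1 => "b1"
  'a' x 2 => "a2"
  'b' x 2 => "b2"
Compressed: "c1a1b1a2b2"
Compressed length: 10

10


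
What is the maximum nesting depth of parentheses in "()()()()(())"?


Input: "()()()()(())"
Tracking depth:
  Position 0 '(': depth becomes 1
  Position 1 ')': depth becomes 0
  Position 2 '(': depth becomes 1
  Position 3 ')': depth becomes 0
  Position 4 '(': depth becomes 1
  Position 5 ')': depth becomes 0
  Position 6 '(': depth becomes 1
  Position 7 ')': depth becomes 0
  Position 8 '(': depth becomes 1
  Position 9 '(': depth becomes 2
  Position 10 ')': depth becomes 1
  Position 11 ')': depth becomes 0
Maximum depth reached: 2

2


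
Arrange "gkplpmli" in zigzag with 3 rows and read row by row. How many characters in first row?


Zigzag "gkplpmli" into 3 rows:
Placing characters:
  'g' => row 0
  'k' => row 1
  'p' => row 2
  'l' => row 1
  'p' => row 0
  'm' => row 1
  'l' => row 2
  'i' => row 1
Rows:
  Row 0: "gp"
  Row 1: "klmi"
  Row 2: "pl"
First row length: 2

2


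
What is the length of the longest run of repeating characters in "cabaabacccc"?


Input: "cabaabacccc"
Scanning for longest run:
  Position 1 ('a'): new char, reset run to 1
  Position 2 ('b'): new char, reset run to 1
  Position 3 ('a'): new char, reset run to 1
  Position 4 ('a'): continues run of 'a', length=2
  Position 5 ('b'): new char, reset run to 1
  Position 6 ('a'): new char, reset run to 1
  Position 7 ('c'): new char, reset run to 1
  Position 8 ('c'): continues run of 'c', length=2
  Position 9 ('c'): continues run of 'c', length=3
  Position 10 ('c'): continues run of 'c', length=4
Longest run: 'c' with length 4

4


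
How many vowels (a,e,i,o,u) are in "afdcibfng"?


Input: afdcibfng
Checking each character:
  'a' at position 0: vowel (running total: 1)
  'f' at position 1: consonant
  'd' at position 2: consonant
  'c' at position 3: consonant
  'i' at position 4: vowel (running total: 2)
  'b' at position 5: consonant
  'f' at position 6: consonant
  'n' at position 7: consonant
  'g' at position 8: consonant
Total vowels: 2

2


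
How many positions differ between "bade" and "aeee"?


Comparing "bade" and "aeee" position by position:
  Position 0: 'b' vs 'a' => DIFFER
  Position 1: 'a' vs 'e' => DIFFER
  Position 2: 'd' vs 'e' => DIFFER
  Position 3: 'e' vs 'e' => same
Positions that differ: 3

3


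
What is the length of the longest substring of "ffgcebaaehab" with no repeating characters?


Input: "ffgcebaaehab"
Sliding window (track last position of each char):
  Position 0 ('f'): window [0,0] length 1 -- new best
  Position 1 ('f'): repeat (last at 0), move window start to 1
  Position 1 ('f'): window [1,1] length 1
  Position 2 ('g'): window [1,2] length 2 -- new best
  Position 3 ('c'): window [1,3] length 3 -- new best
  Position 4 ('e'): window [1,4] length 4 -- new best
  Position 5 ('b'): window [1,5] length 5 -- new best
  Position 6 ('a'): window [1,6] length 6 -- new best
  Position 7 ('a'): repeat (last at 6), move window start to 7
  Position 7 ('a'): window [7,7] length 1
  Position 8 ('e'): window [7,8] length 2
  Position 9 ('h'): window [7,9] length 3
  Position 10 ('a'): repeat (last at 7), move window start to 8
  Position 10 ('a'): window [8,10] length 3
  Position 11 ('b'): window [8,11] length 4
Longest substring with no repeats: "fgceba" with length 6

6


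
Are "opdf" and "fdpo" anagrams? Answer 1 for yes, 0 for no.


Strings: "opdf", "fdpo"
Sorted first:  dfop
Sorted second: dfop
Sorted forms match => anagrams

1


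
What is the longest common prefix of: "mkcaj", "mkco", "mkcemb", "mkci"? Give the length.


Words: mkcaj, mkco, mkcemb, mkci
  Position 0: all 'm' => match
  Position 1: all 'k' => match
  Position 2: all 'c' => match
  Position 3: ('a', 'o', 'e', 'i') => mismatch, stop
LCP = "mkc" (length 3)

3


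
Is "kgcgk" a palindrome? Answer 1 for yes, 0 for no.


Input: kgcgk
Reversed: kgcgk
  Compare pos 0 ('k') with pos 4 ('k'): match
  Compare pos 1 ('g') with pos 3 ('g'): match
Result: palindrome

1


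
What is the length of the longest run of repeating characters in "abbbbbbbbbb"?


Input: "abbbbbbbbbb"
Scanning for longest run:
  Position 1 ('b'): new char, reset run to 1
  Position 2 ('b'): continues run of 'b', length=2
  Position 3 ('b'): continues run of 'b', length=3
  Position 4 ('b'): continues run of 'b', length=4
  Position 5 ('b'): continues run of 'b', length=5
  Position 6 ('b'): continues run of 'b', length=6
  Position 7 ('b'): continues run of 'b', length=7
  Position 8 ('b'): continues run of 'b', length=8
  Position 9 ('b'): continues run of 'b', length=9
  Position 10 ('b'): continues run of 'b', length=10
Longest run: 'b' with length 10

10


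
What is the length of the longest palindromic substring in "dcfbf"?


Input: "dcfbf"
Checking substrings for palindromes:
  [2:5] "fbf" (len 3) => palindrome
Longest palindromic substring: "fbf" with length 3

3


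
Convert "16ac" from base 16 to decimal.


Input: "16ac" in base 16
Positional expansion:
  Digit '1' (value 1) x 16^3 = 4096
  Digit '6' (value 6) x 16^2 = 1536
  Digit 'a' (value 10) x 16^1 = 160
  Digit 'c' (value 12) x 16^0 = 12
Sum = 5804

5804


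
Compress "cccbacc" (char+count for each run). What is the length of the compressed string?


Input: cccbacc
Runs:
  'c' x 3 => "c3"
  'b' x 1 => "b1"
  'a' x 1 => "a1"
  'c' x 2 => "c2"
Compressed: "c3b1a1c2"
Compressed length: 8

8


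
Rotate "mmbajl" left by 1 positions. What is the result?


Input: "mmbajl", rotate left by 1
First 1 characters: "m"
Remaining characters: "mbajl"
Concatenate remaining + first: "mbajl" + "m" = "mbajlm"

mbajlm


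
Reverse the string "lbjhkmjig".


Input: lbjhkmjig
Reading characters right to left:
  Position 8: 'g'
  Position 7: 'i'
  Position 6: 'j'
  Position 5: 'm'
  Position 4: 'k'
  Position 3: 'h'
  Position 2: 'j'
  Position 1: 'b'
  Position 0: 'l'
Reversed: gijmkhjbl

gijmkhjbl
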